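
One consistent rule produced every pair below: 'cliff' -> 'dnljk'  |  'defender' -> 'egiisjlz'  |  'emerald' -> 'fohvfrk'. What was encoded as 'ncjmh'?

In cliff: c→d is +1, l→n is +2, i→l is +3, f→j is +4 — the shift increases by 1 each position. Letter i (0-indexed) is shifted by i+1, so successive shifts are 1, 2, 3, ….
Undoing it on ncjmh: n−1=m, c−2=a, j−3=g, m−4=i, h−5=c.

magic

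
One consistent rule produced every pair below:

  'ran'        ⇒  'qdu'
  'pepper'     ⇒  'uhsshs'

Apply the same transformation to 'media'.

The output letters match the input read backwards, each shifted +3: ran reversed is nar. Two steps: reverse the string, then apply a Caesar shift of +3.
On media: reverse → aidem; then shift: a+3=d, i+3=l, d+3=g, e+3=h, m+3=p.

dlghp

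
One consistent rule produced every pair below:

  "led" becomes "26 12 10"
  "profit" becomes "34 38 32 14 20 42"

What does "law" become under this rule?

26 4 48

l(#12)→26 and e(#5)→12: differences scale by 2, so n = 2·pos + 2. With a=1..z=26, the number is 2·pos + 2.
For law: l=12→26, a=1→4, w=23→48.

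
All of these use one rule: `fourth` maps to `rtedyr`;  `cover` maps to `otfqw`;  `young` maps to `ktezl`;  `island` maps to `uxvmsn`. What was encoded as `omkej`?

chase

The shifts repeat in a cycle of length 3: positions 0,1,… shift by +12, +5, +10, then the pattern repeats.
Undoing it on omkej: o−12=c, m−5=h, k−10=a, e−12=s, j−5=e.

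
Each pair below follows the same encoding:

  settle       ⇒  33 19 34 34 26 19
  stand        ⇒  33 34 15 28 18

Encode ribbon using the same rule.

s is letter #19 and maps to 33: an offset of 14. Each letter is replaced by its alphabet position (a=1..z=26) + 14.
On ribbon: r=18→32, i=9→23, b=2→16, b=2→16, o=15→29, n=14→28.

32 23 16 16 29 28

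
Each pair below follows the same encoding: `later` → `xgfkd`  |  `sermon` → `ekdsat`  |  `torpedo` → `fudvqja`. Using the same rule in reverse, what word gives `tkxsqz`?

Shifts by position in later: pos 0: l→x (+12), pos 1: a→g (+6), pos 2: t→f (+12), pos 3: e→k (+6) — repeating every 2. It's a Vigenère-style cipher with numeric key [12,6]: position i shifts by key[i mod 2].
Decoding tkxsqz: t−12=h, k−6=e, x−12=l, s−6=m, q−12=e, z−6=t.

helmet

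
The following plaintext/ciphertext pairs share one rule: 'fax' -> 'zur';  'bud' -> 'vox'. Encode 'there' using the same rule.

nbyly

Compare letters: f→z is +20, a→u is +20, x→r is +20 — a constant shift. Every letter moves 20 places later in the alphabet, wrapping around z→a.
For there: t+20=n, h+20=b, e+20=y, r+20=l, e+20=y.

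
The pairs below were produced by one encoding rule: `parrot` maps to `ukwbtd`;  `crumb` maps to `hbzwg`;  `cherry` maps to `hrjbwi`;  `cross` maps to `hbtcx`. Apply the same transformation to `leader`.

The shifts repeat in a cycle of length 2: positions 0,1,… shift by +5, +10, then the pattern repeats.
Applying it to leader: l+5=q, e+10=o, a+5=f, d+10=n, e+5=j, r+10=b.

qofnjb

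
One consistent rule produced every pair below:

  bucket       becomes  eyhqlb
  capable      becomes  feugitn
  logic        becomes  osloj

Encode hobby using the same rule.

In bucket: b→e is +3, u→y is +4, c→h is +5, k→q is +6 — the shift increases by 1 each position. The shift increases by 1 at each position, starting from +3: 3, 4, 5, ….
For hobby: h+3=k, o+4=s, b+5=g, b+6=h, y+7=f.

ksghf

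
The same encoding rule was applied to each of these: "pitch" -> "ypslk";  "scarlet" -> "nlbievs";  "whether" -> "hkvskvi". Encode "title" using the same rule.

p(15)→y(24) and i(8)→p(15) fit y≡5x+1 (mod 26); the inverse of 5 mod 26 is 21. Treating letters as 0–25, the rule is x ↦ 5x + 1 (mod 26).
For title: t(19)→5·19+1≡18=s; i(8)→5·8+1≡15=p; t(19)→5·19+1≡18=s; l(11)→5·11+1≡4=e; e(4)→5·4+1≡21=v (all mod 26).

spsev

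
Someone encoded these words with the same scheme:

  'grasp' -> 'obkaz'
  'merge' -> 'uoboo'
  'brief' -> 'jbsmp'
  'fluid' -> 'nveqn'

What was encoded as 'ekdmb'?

A repeating key of period 3 is used — shifts +8, +10, +10 over and over.
Decoding ekdmb: e−8=w, k−10=a, d−10=t, m−8=e, b−10=r.

water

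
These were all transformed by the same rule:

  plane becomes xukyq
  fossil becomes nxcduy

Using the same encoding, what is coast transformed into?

In plane: p→x is +8, l→u is +9, a→k is +10, n→y is +11 — the shift increases by 1 each position. Letter i (0-indexed) is shifted by i+8, so successive shifts are 8, 9, 10, ….
Applying it to coast: c+8=k, o+9=x, a+10=k, s+11=d, t+12=f.

kxkdf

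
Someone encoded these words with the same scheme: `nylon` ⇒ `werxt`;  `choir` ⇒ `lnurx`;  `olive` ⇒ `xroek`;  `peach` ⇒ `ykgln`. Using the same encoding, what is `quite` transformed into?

Shifts by position in nylon: pos 0: n→w (+9), pos 1: y→e (+6), pos 2: l→r (+6), pos 3: o→x (+9), pos 4: n→t (+6) — repeating every 3. The shifts repeat in a cycle of length 3: positions 0,1,… shift by +9, +6, +6, then the pattern repeats.
On quite: q+9=z, u+6=a, i+6=o, t+9=c, e+6=k.

zaock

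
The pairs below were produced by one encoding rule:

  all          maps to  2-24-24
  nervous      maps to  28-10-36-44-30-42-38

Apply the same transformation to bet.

4-10-40

a(#1)→2 and l(#12)→24: differences scale by 2, so n = 2·pos + 0. With a=1..z=26, the number is 2·pos.
Applying it to bet: b=2→4, e=5→10, t=20→40.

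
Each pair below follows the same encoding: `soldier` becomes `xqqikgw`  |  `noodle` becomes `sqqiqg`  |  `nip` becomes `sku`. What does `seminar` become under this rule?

The shift depends on letter class: consonant s→x is +5, but vowel o→q is +2. Two shifts are in play — +2 for a/e/i/o/u, +5 for every other letter.
On seminar: s(cons)+5=x, e(vowel)+2=g, m(cons)+5=r, i(vowel)+2=k, n(cons)+5=s, a(vowel)+2=c, r(cons)+5=w.

xgrkscw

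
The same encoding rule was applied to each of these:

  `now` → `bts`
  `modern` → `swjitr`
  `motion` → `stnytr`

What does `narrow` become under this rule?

btwwfs

Two steps: reverse the string, then apply a Caesar shift of +5.
For narrow: reverse → worran; then shift: w+5=b, o+5=t, r+5=w, r+5=w, a+5=f, n+5=s.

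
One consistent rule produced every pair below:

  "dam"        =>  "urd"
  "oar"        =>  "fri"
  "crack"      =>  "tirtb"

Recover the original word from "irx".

rag

Compare letters: d→u is +17, a→r is +17, m→d is +17 — a constant shift. Every letter moves 17 places later in the alphabet, wrapping around z→a.
Reversing it on irx: i−17=r, r−17=a, x−17=g.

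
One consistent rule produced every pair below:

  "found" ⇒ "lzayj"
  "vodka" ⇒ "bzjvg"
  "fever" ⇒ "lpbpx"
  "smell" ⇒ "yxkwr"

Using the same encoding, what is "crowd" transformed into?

icuhj

It's a Vigenère-style cipher with numeric key [6,11]: position i shifts by key[i mod 2].
Applying it to crowd: c+6=i, r+11=c, o+6=u, w+11=h, d+6=j.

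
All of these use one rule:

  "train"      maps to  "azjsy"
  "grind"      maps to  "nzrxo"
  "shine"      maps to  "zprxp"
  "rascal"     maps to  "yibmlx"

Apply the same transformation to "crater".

In train: t→a is +7, r→z is +8, a→j is +9, i→s is +10 — the shift increases by 1 each position. Letter i (0-indexed) is shifted by i+7, so successive shifts are 7, 8, 9, ….
On crater: c+7=j, r+8=z, a+9=j, t+10=d, e+11=p, r+12=d.

jzjdpd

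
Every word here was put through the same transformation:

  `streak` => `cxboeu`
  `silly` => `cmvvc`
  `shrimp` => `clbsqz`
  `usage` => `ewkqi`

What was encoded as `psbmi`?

Shifts by position in streak: pos 0: s→c (+10), pos 1: t→x (+4), pos 2: r→b (+10), pos 3: e→o (+10), pos 4: a→e (+4), pos 5: k→u (+10) — repeating every 3. It's a Vigenère-style cipher with numeric key [10,4,10]: position i shifts by key[i mod 3].
Undoing it on psbmi: p−10=f, s−4=o, b−10=r, m−10=c, i−4=e.

force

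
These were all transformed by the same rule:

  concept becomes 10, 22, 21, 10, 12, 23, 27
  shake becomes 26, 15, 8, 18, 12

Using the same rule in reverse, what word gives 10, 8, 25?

car

Each letter is replaced by its alphabet position (a=1..z=26) + 7.
Reversing it on 10, 8, 25: 10→(10−7)÷1=3=c, 8→(8−7)÷1=1=a, 25→(25−7)÷1=18=r.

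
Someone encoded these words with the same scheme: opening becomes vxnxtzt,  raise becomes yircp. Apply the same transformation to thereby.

In opening: o→v is +7, p→x is +8, e→n is +9, n→x is +10 — the shift increases by 1 each position. The shift increases by 1 at each position, starting from +7: 7, 8, 9, ….
On thereby: t+7=a, h+8=p, e+9=n, r+10=b, e+11=p, b+12=n, y+13=l.

apnbpnl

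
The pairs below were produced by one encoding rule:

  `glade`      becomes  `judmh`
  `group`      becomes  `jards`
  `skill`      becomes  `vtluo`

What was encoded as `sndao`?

Shifts by position in glade: pos 0: g→j (+3), pos 1: l→u (+9), pos 2: a→d (+3), pos 3: d→m (+9) — repeating every 2. A repeating key of period 2 is used — shifts +3, +9 over and over.
Undoing it on sndao: s−3=p, n−9=e, d−3=a, a−9=r, o−3=l.

pearl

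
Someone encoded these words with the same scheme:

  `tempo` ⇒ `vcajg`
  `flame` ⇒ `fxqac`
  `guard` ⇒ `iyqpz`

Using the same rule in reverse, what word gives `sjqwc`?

t(19)→v(21) and e(4)→c(2) fit y≡3x+16 (mod 26); the inverse of 3 mod 26 is 9. This is an affine cipher: with a=0,…,z=25, each position x becomes (3x+16) mod 26.
Undoing it on sjqwc: s(18)→9·(18−16)≡18=s; j(9)→9·(9−16)≡15=p; q(16)→9·(16−16)≡0=a; w(22)→9·(22−16)≡2=c; c(2)→9·(2−16)≡4=e (all mod 26).

space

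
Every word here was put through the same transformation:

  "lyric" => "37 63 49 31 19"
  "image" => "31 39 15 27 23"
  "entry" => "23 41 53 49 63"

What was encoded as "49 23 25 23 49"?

With a=1..z=26, the number is 2·pos + 13.
Decoding 49 23 25 23 49: 49→(49−13)÷2=18=r, 23→(23−13)÷2=5=e, 25→(25−13)÷2=6=f, 23→(23−13)÷2=5=e, 49→(49−13)÷2=18=r.

refer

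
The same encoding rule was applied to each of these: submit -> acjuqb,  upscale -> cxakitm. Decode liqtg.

daily

Compare letters: s→a is +8, u→c is +8, b→j is +8 — a constant shift. This is a Caesar cipher with shift 8.
Decoding liqtg: l−8=d, i−8=a, q−8=i, t−8=l, g−8=y.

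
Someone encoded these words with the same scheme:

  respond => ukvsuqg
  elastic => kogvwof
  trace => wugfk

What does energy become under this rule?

Vowels shift forward by 6 and consonants shift forward by 3.
Applying it to energy: e(vowel)+6=k, n(cons)+3=q, e(vowel)+6=k, r(cons)+3=u, g(cons)+3=j, y(cons)+3=b.

kqkujb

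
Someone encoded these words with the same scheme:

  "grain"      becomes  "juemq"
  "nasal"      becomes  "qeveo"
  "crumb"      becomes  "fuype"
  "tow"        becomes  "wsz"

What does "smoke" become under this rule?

vpsni

Vowels shift forward by 4 and consonants shift forward by 3.
On smoke: s(cons)+3=v, m(cons)+3=p, o(vowel)+4=s, k(cons)+3=n, e(vowel)+4=i.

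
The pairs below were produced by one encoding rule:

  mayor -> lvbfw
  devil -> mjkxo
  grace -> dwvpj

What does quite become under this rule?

m(12)→l(11) and a(0)→v(21) fit y≡23x+21 (mod 26); the inverse of 23 mod 26 is 17. Each letter's alphabet position (a=0..z=25) is mapped through 23·x+21 mod 26 — an affine cipher.
For quite: q(16)→23·16+21≡25=z; u(20)→23·20+21≡13=n; i(8)→23·8+21≡23=x; t(19)→23·19+21≡16=q; e(4)→23·4+21≡9=j (all mod 26).

znxqj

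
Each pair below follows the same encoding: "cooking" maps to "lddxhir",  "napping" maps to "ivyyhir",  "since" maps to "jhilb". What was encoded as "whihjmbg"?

finished

c(2)→l(11) and o(14)→d(3) fit y≡21x+21 (mod 26); the inverse of 21 mod 26 is 5. Treating letters as 0–25, the rule is x ↦ 21x + 21 (mod 26).
Reversing it on whihjmbg: w(22)→5·(22−21)≡5=f; h(7)→5·(7−21)≡8=i; i(8)→5·(8−21)≡13=n; h(7)→5·(7−21)≡8=i; j(9)→5·(9−21)≡18=s; m(12)→5·(12−21)≡7=h; b(1)→5·(1−21)≡4=e; g(6)→5·(6−21)≡3=d (all mod 26).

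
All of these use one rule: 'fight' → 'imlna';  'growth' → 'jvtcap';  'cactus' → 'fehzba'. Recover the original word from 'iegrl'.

fable

In fight: f→i is +3, i→m is +4, g→l is +5, h→n is +6 — the shift increases by 1 each position. Letter i (0-indexed) is shifted by i+3, so successive shifts are 3, 4, 5, ….
Decoding iegrl: i−3=f, e−4=a, g−5=b, r−6=l, l−7=e.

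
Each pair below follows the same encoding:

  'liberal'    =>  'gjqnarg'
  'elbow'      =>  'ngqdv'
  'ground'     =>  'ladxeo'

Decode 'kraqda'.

harbor

l(11)→g(6) and i(8)→j(9) fit y≡25x+17 (mod 26); the inverse of 25 mod 26 is 25. Each letter's alphabet position (a=0..z=25) is mapped through 25·x+17 mod 26 — an affine cipher.
Decoding kraqda: k(10)→25·(10−17)≡7=h; r(17)→25·(17−17)≡0=a; a(0)→25·(0−17)≡17=r; q(16)→25·(16−17)≡1=b; d(3)→25·(3−17)≡14=o; a(0)→25·(0−17)≡17=r (all mod 26).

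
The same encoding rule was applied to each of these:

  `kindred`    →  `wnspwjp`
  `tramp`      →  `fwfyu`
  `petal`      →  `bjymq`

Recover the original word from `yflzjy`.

Shifts by position in kindred: pos 0: k→w (+12), pos 1: i→n (+5), pos 2: n→s (+5), pos 3: d→p (+12), pos 4: r→w (+5), pos 5: e→j (+5) — repeating every 3. It's a Vigenère-style cipher with numeric key [12,5,5]: position i shifts by key[i mod 3].
Undoing it on yflzjy: y−12=m, f−5=a, l−5=g, z−12=n, j−5=e, y−5=t.

magnet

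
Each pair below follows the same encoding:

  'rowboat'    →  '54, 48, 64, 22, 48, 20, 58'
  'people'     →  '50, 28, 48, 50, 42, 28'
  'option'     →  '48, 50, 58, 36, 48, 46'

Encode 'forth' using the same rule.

30, 48, 54, 58, 34

r(#18)→54 and o(#15)→48: differences scale by 2, so n = 2·pos + 18. The formula is n = 2×(alphabet index, a=1) + 18.
Applying it to forth: f=6→30, o=15→48, r=18→54, t=20→58, h=8→34.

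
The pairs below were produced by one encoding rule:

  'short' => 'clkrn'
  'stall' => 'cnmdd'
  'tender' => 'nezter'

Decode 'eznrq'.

entry

s(18)→c(2) and h(7)→l(11) fit y≡11x+12 (mod 26); the inverse of 11 mod 26 is 19. Each letter's alphabet position (a=0..z=25) is mapped through 11·x+12 mod 26 — an affine cipher.
Reversing it on eznrq: e(4)→19·(4−12)≡4=e; z(25)→19·(25−12)≡13=n; n(13)→19·(13−12)≡19=t; r(17)→19·(17−12)≡17=r; q(16)→19·(16−12)≡24=y (all mod 26).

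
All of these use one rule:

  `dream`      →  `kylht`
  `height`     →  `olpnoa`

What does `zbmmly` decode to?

suffer

Compare letters: d→k is +7, r→y is +7, e→l is +7 — a constant shift. Each letter is shifted forward by 7 in the alphabet (a Caesar shift of +7).
Decoding zbmmly: z−7=s, b−7=u, m−7=f, m−7=f, l−7=e, y−7=r.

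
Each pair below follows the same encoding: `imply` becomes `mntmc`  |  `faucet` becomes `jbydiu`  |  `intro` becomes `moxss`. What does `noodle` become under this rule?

rpsepf

Shifts by position in imply: pos 0: i→m (+4), pos 1: m→n (+1), pos 2: p→t (+4), pos 3: l→m (+1) — repeating every 2. It's a Vigenère-style cipher with numeric key [4,1]: position i shifts by key[i mod 2].
For noodle: n+4=r, o+1=p, o+4=s, d+1=e, l+4=p, e+1=f.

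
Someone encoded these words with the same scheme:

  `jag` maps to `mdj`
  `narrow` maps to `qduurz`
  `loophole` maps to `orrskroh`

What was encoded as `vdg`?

sad

Compare letters: j→m is +3, a→d is +3, g→j is +3 — a constant shift. It's a constant shift of +3 (ROT3).
Decoding vdg: v−3=s, d−3=a, g−3=d.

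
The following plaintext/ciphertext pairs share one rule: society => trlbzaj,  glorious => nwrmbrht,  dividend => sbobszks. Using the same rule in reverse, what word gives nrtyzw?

gospel

s(18)→t(19) and o(14)→r(17) fit y≡7x+23 (mod 26); the inverse of 7 mod 26 is 15. Treating letters as 0–25, the rule is x ↦ 7x + 23 (mod 26).
Undoing it on nrtyzw: n(13)→15·(13−23)≡6=g; r(17)→15·(17−23)≡14=o; t(19)→15·(19−23)≡18=s; y(24)→15·(24−23)≡15=p; z(25)→15·(25−23)≡4=e; w(22)→15·(22−23)≡11=l (all mod 26).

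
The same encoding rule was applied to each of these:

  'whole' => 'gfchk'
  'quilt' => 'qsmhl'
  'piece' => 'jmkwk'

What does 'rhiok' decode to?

flame

This is an affine cipher: with a=0,…,z=25, each position x becomes (7x+8) mod 26.
Reversing it on rhiok: r(17)→15·(17−8)≡5=f; h(7)→15·(7−8)≡11=l; i(8)→15·(8−8)≡0=a; o(14)→15·(14−8)≡12=m; k(10)→15·(10−8)≡4=e (all mod 26).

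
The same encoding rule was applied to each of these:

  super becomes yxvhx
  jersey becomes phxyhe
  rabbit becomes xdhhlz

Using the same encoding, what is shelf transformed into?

ynhrl

The shift depends on letter class: consonant s→y is +6, but vowel u→x is +3. Two shifts are in play — +3 for a/e/i/o/u, +6 for every other letter.
On shelf: s(cons)+6=y, h(cons)+6=n, e(vowel)+3=h, l(cons)+6=r, f(cons)+6=l.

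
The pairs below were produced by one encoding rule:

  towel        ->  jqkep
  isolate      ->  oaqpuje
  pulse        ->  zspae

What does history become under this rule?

t(19)→j(9) and o(14)→q(16) fit y≡9x+20 (mod 26); the inverse of 9 mod 26 is 3. Treating letters as 0–25, the rule is x ↦ 9x + 20 (mod 26).
Applying it to history: h(7)→9·7+20≡5=f; i(8)→9·8+20≡14=o; s(18)→9·18+20≡0=a; t(19)→9·19+20≡9=j; o(14)→9·14+20≡16=q; r(17)→9·17+20≡17=r; y(24)→9·24+20≡2=c (all mod 26).

foajqrc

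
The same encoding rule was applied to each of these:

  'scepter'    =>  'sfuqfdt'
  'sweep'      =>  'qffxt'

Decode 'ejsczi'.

hybrid

The output letters match the input read backwards, each shifted +1: scepter reversed is retpecs. Two steps: reverse the string, then apply a Caesar shift of +1.
Reversing it on ejsczi: shift back: e−1=d, j−1=i, s−1=r, c−1=b, z−1=y, i−1=h → dirbyh; then reverse → hybrid.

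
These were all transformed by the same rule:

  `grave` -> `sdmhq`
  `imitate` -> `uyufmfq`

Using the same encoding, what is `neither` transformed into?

Compare letters: g→s is +12, r→d is +12, a→m is +12 — a constant shift. Each letter is shifted forward by 12 in the alphabet (a Caesar shift of +12).
Applying it to neither: n+12=z, e+12=q, i+12=u, t+12=f, h+12=t, e+12=q, r+12=d.

zquftqd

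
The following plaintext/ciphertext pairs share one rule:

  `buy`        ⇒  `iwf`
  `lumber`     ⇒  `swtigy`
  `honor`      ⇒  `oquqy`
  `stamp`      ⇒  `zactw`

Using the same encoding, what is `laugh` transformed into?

scwno

The shift depends on letter class: consonant b→i is +7, but vowel u→w is +2. Two shifts are in play — +2 for a/e/i/o/u, +7 for every other letter.
For laugh: l(cons)+7=s, a(vowel)+2=c, u(vowel)+2=w, g(cons)+7=n, h(cons)+7=o.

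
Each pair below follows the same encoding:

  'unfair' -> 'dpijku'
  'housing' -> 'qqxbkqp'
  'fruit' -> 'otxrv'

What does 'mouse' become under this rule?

vqxbg

Shifts by position in unfair: pos 0: u→d (+9), pos 1: n→p (+2), pos 2: f→i (+3), pos 3: a→j (+9), pos 4: i→k (+2), pos 5: r→u (+3) — repeating every 3. It's a Vigenère-style cipher with numeric key [9,2,3]: position i shifts by key[i mod 3].
Applying it to mouse: m+9=v, o+2=q, u+3=x, s+9=b, e+2=g.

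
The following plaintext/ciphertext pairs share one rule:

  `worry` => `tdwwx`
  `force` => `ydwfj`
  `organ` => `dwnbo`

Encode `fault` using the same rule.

ybpka

Each letter's alphabet position (a=0..z=25) is mapped through 15·x+1 mod 26 — an affine cipher.
On fault: f(5)→15·5+1≡24=y; a(0)→15·0+1≡1=b; u(20)→15·20+1≡15=p; l(11)→15·11+1≡10=k; t(19)→15·19+1≡0=a (all mod 26).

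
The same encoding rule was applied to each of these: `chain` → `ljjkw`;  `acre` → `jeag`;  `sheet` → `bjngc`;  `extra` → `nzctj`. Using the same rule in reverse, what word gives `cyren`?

Shifts by position in chain: pos 0: c→l (+9), pos 1: h→j (+2), pos 2: a→j (+9), pos 3: i→k (+2) — repeating every 2. The shifts repeat in a cycle of length 2: positions 0,1,… shift by +9, +2, then the pattern repeats.
Reversing it on cyren: c−9=t, y−2=w, r−9=i, e−2=c, n−9=e.

twice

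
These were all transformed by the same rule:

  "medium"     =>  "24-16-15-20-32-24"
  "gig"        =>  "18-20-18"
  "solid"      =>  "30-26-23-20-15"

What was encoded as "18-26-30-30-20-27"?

gossip

Letters become their 1-based position plus 11 (so a→12, b→13, …).
Reversing it on 18-26-30-30-20-27: 18→(18−11)÷1=7=g, 26→(26−11)÷1=15=o, 30→(30−11)÷1=19=s, 30→(30−11)÷1=19=s, 20→(20−11)÷1=9=i, 27→(27−11)÷1=16=p.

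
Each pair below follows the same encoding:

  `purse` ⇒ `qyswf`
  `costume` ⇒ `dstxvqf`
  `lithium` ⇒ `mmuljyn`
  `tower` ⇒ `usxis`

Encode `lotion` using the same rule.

msumpr

The shifts repeat in a cycle of length 2: positions 0,1,… shift by +1, +4, then the pattern repeats.
For lotion: l+1=m, o+4=s, t+1=u, i+4=m, o+1=p, n+4=r.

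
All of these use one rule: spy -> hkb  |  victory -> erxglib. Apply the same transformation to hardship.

Each pair mirrors across the alphabet (s↔h, p↔k, y↔b): positions sum to 25. This is the alphabet-reversal cipher (Atbash): a becomes z, b becomes y, etc.
For hardship: h↔s, a↔z, r↔i, d↔w, s↔h, h↔s, i↔r, p↔k.

sziwhsrk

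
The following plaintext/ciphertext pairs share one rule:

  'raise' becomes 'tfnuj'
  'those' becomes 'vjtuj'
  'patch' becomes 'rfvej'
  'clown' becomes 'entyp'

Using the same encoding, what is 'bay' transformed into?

The shift depends on letter class: consonant r→t is +2, but vowel a→f is +5. The rule splits by letter class: vowels +5, consonants +2.
For bay: b(cons)+2=d, a(vowel)+5=f, y(cons)+2=a.

dfa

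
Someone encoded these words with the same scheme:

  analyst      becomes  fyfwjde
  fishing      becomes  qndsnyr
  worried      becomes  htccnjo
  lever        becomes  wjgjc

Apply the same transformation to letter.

wjeejc

The shift depends on letter class: consonant n→y is +11, but vowel a→f is +5. Two shifts are in play — +5 for a/e/i/o/u, +11 for every other letter.
Applying it to letter: l(cons)+11=w, e(vowel)+5=j, t(cons)+11=e, t(cons)+11=e, e(vowel)+5=j, r(cons)+11=c.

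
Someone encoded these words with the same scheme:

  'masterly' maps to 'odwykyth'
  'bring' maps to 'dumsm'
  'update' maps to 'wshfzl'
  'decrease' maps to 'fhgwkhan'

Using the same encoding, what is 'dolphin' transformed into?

frpunpv

In masterly: m→o is +2, a→d is +3, s→w is +4, t→y is +5 — the shift increases by 1 each position. Each letter shifts forward by (position + 2), i.e. 2, 3, 4, … — the shift grows by one for each successive letter.
Applying it to dolphin: d+2=f, o+3=r, l+4=p, p+5=u, h+6=n, i+7=p, n+8=v.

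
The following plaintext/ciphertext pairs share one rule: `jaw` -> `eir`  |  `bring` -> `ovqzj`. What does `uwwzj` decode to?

The output letters match the input read backwards, each shifted +8: jaw reversed is waj. The word is reversed, then every letter is shifted forward by 8.
Decoding uwwzj: shift back: u−8=m, w−8=o, w−8=o, z−8=r, j−8=b → moorb; then reverse → broom.

broom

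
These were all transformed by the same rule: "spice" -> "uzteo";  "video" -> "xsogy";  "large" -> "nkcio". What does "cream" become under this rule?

ebpcw

It's a Vigenère-style cipher with numeric key [2,10,11]: position i shifts by key[i mod 3].
For cream: c+2=e, r+10=b, e+11=p, a+2=c, m+10=w.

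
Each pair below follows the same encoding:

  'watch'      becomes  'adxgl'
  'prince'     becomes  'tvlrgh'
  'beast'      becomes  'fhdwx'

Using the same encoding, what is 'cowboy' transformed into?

grafrc

The rule splits by letter class: vowels +3, consonants +4.
On cowboy: c(cons)+4=g, o(vowel)+3=r, w(cons)+4=a, b(cons)+4=f, o(vowel)+3=r, y(cons)+4=c.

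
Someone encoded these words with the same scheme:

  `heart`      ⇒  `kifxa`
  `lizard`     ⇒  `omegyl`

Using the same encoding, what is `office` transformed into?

rjkojm

In heart: h→k is +3, e→i is +4, a→f is +5, r→x is +6 — the shift increases by 1 each position. The shift increases by 1 at each position, starting from +3: 3, 4, 5, ….
On office: o+3=r, f+4=j, f+5=k, i+6=o, c+7=j, e+8=m.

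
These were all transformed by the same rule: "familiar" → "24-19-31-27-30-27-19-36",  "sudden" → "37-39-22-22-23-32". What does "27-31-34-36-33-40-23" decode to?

f is letter #6 and maps to 24: an offset of 18. Letters become their 1-based position plus 18 (so a→19, b→20, …).
Reversing it on 27-31-34-36-33-40-23: 27→(27−18)÷1=9=i, 31→(31−18)÷1=13=m, 34→(34−18)÷1=16=p, 36→(36−18)÷1=18=r, 33→(33−18)÷1=15=o, 40→(40−18)÷1=22=v, 23→(23−18)÷1=5=e.

improve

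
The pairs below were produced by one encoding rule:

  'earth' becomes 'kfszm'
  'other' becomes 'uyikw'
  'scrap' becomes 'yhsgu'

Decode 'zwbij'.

trace

A repeating key of period 3 is used — shifts +6, +5, +1 over and over.
Decoding zwbij: z−6=t, w−5=r, b−1=a, i−6=c, j−5=e.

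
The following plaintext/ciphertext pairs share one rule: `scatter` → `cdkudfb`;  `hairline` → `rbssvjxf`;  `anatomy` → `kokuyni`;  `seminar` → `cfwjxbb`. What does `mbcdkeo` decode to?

Shifts by position in scatter: pos 0: s→c (+10), pos 1: c→d (+1), pos 2: a→k (+10), pos 3: t→u (+1) — repeating every 2. The shifts repeat in a cycle of length 2: positions 0,1,… shift by +10, +1, then the pattern repeats.
Decoding mbcdkeo: m−10=c, b−1=a, c−10=s, d−1=c, k−10=a, e−1=d, o−10=e.

cascade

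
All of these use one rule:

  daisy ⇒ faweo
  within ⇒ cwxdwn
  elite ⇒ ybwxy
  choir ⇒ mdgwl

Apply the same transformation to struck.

d(3)→f(5) and a(0)→a(0) fit y≡19x+0 (mod 26); the inverse of 19 mod 26 is 11. This is an affine cipher: with a=0,…,z=25, each position x becomes (19x+0) mod 26.
Applying it to struck: s(18)→19·18+0≡4=e; t(19)→19·19+0≡23=x; r(17)→19·17+0≡11=l; u(20)→19·20+0≡16=q; c(2)→19·2+0≡12=m; k(10)→19·10+0≡8=i (all mod 26).

exlqmi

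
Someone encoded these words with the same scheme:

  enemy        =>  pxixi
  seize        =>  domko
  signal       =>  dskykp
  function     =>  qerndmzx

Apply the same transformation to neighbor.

yomrrfzb

Shifts by position in enemy: pos 0: e→p (+11), pos 1: n→x (+10), pos 2: e→i (+4), pos 3: m→x (+11), pos 4: y→i (+10) — repeating every 3. The shifts repeat in a cycle of length 3: positions 0,1,… shift by +11, +10, +4, then the pattern repeats.
On neighbor: n+11=y, e+10=o, i+4=m, g+11=r, h+10=r, b+4=f, o+11=z, r+10=b.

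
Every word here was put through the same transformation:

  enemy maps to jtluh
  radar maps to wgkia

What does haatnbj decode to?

In enemy: e→j is +5, n→t is +6, e→l is +7, m→u is +8 — the shift increases by 1 each position. The shift increases by 1 at each position, starting from +5: 5, 6, 7, ….
Undoing it on haatnbj: h−5=c, a−6=u, a−7=t, t−8=l, n−9=e, b−10=r, j−11=y.

cutlery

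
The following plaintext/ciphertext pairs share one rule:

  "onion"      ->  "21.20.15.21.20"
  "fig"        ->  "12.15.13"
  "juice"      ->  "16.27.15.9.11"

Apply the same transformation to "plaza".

22.18.7.32.7

o is letter #15 and maps to 21: an offset of 6. The number is (letter's place in the alphabet, a=1) + 6.
Applying it to plaza: p=16→22, l=12→18, a=1→7, z=26→32, a=1→7.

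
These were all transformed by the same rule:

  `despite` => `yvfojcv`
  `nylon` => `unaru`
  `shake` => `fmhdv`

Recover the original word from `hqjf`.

axis

d(3)→y(24) and e(4)→v(21) fit y≡23x+7 (mod 26); the inverse of 23 mod 26 is 17. Each letter's alphabet position (a=0..z=25) is mapped through 23·x+7 mod 26 — an affine cipher.
Decoding hqjf: h(7)→17·(7−7)≡0=a; q(16)→17·(16−7)≡23=x; j(9)→17·(9−7)≡8=i; f(5)→17·(5−7)≡18=s (all mod 26).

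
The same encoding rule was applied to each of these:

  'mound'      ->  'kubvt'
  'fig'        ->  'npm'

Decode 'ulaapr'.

The output letters match the input read backwards, each shifted +7: mound reversed is dnuom. The word is reversed, then every letter is shifted forward by 7.
Undoing it on ulaapr: shift back: u−7=n, l−7=e, a−7=t, a−7=t, p−7=i, r−7=k → nettik; then reverse → kitten.

kitten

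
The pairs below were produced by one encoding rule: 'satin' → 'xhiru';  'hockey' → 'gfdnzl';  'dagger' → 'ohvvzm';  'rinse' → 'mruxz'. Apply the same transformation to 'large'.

s(18)→x(23) and a(0)→h(7) fit y≡11x+7 (mod 26); the inverse of 11 mod 26 is 19. This is an affine cipher: with a=0,…,z=25, each position x becomes (11x+7) mod 26.
Applying it to large: l(11)→11·11+7≡24=y; a(0)→11·0+7≡7=h; r(17)→11·17+7≡12=m; g(6)→11·6+7≡21=v; e(4)→11·4+7≡25=z (all mod 26).

yhmvz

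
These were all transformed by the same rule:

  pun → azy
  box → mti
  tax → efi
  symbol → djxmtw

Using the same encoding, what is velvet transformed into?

Vowels shift forward by 5 and consonants shift forward by 11.
For velvet: v(cons)+11=g, e(vowel)+5=j, l(cons)+11=w, v(cons)+11=g, e(vowel)+5=j, t(cons)+11=e.

gjwgje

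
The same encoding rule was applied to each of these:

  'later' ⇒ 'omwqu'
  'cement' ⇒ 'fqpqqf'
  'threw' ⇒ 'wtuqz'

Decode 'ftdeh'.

Shifts by position in later: pos 0: l→o (+3), pos 1: a→m (+12), pos 2: t→w (+3), pos 3: e→q (+12) — repeating every 2. It's a Vigenère-style cipher with numeric key [3,12]: position i shifts by key[i mod 2].
Decoding ftdeh: f−3=c, t−12=h, d−3=a, e−12=s, h−3=e.

chase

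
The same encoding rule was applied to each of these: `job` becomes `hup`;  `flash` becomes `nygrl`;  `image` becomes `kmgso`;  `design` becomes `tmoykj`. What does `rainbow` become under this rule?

The output letters match the input read backwards, each shifted +6: job reversed is boj. Read the word backwards and shift each letter +6.
Applying it to rainbow: reverse → wobniar; then shift: w+6=c, o+6=u, b+6=h, n+6=t, i+6=o, a+6=g, r+6=x.

cuhtogx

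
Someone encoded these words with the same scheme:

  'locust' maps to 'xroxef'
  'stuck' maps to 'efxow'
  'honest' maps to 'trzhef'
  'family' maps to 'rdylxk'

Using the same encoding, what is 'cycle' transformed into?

The shift depends on letter class: consonant l→x is +12, but vowel o→r is +3. The rule splits by letter class: vowels +3, consonants +12.
On cycle: c(cons)+12=o, y(cons)+12=k, c(cons)+12=o, l(cons)+12=x, e(vowel)+3=h.

okoxh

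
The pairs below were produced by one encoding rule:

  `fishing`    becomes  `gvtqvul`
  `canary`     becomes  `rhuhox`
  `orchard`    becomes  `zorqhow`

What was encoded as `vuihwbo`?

invader

This is an affine cipher: with a=0,…,z=25, each position x becomes (5x+7) mod 26.
Undoing it on vuihwbo: v(21)→21·(21−7)≡8=i; u(20)→21·(20−7)≡13=n; i(8)→21·(8−7)≡21=v; h(7)→21·(7−7)≡0=a; w(22)→21·(22−7)≡3=d; b(1)→21·(1−7)≡4=e; o(14)→21·(14−7)≡17=r (all mod 26).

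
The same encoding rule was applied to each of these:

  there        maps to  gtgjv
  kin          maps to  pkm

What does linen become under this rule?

The output letters match the input read backwards, each shifted +2: there reversed is ereht. Read the word backwards and shift each letter +2.
Applying it to linen: reverse → nenil; then shift: n+2=p, e+2=g, n+2=p, i+2=k, l+2=n.

pgpkn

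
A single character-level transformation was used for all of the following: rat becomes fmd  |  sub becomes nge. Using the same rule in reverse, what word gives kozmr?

fancy

The output letters match the input read backwards, each shifted +12: rat reversed is tar. The word is reversed, then every letter is shifted forward by 12.
Undoing it on kozmr: shift back: k−12=y, o−12=c, z−12=n, m−12=a, r−12=f → ycnaf; then reverse → fancy.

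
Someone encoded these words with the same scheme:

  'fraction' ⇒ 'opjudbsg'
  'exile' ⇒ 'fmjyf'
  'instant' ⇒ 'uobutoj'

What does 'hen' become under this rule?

Read the word backwards and shift each letter +1.
Applying it to hen: reverse → neh; then shift: n+1=o, e+1=f, h+1=i.

ofi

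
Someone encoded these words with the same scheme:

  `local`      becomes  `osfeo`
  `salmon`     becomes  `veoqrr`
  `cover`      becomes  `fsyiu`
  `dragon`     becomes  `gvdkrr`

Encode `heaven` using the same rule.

kidzhr

Shifts by position in local: pos 0: l→o (+3), pos 1: o→s (+4), pos 2: c→f (+3), pos 3: a→e (+4) — repeating every 2. It's a Vigenère-style cipher with numeric key [3,4]: position i shifts by key[i mod 2].
Applying it to heaven: h+3=k, e+4=i, a+3=d, v+4=z, e+3=h, n+4=r.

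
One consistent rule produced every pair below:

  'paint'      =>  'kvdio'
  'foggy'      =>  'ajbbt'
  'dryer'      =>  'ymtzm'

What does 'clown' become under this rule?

Compare letters: p→k is +21, a→v is +21, i→d is +21 — a constant shift. Each letter is shifted forward by 21 in the alphabet (a Caesar shift of +21).
For clown: c+21=x, l+21=g, o+21=j, w+21=r, n+21=i.

xgjri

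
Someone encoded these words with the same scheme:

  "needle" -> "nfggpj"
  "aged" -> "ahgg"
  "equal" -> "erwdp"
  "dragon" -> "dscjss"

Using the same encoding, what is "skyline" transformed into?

slaomsk

In needle: n→n is +0, e→f is +1, e→g is +2, d→g is +3 — the shift increases by 1 each position. Each letter shifts forward by its position index (0, 1, 2, …) — the shift grows by one for each successive letter.
For skyline: s+0=s, k+1=l, y+2=a, l+3=o, i+4=m, n+5=s, e+6=k.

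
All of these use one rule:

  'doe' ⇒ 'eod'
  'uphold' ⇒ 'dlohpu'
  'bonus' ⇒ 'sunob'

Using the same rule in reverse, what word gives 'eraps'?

spare

The word is simply reversed.
Decoding eraps: then reverse → spare.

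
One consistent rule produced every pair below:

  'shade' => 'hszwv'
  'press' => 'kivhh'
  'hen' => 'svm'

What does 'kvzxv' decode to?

Each pair mirrors across the alphabet (s↔h, h↔s, a↔z): positions sum to 25. Each letter is replaced by its mirror in the alphabet: a↔z, b↔y, c↔x, and so on (the Atbash cipher).
Undoing it on kvzxv: k↔p, v↔e, z↔a, x↔c, v↔e.

peace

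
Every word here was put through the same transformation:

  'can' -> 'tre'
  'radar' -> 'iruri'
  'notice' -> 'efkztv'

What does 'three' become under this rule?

This is a Caesar cipher with shift 17.
For three: t+17=k, h+17=y, r+17=i, e+17=v, e+17=v.

kyivv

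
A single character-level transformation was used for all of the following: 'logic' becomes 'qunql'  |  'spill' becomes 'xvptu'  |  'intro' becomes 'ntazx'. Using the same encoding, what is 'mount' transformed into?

In logic: l→q is +5, o→u is +6, g→n is +7, i→q is +8 — the shift increases by 1 each position. The shift increases by 1 at each position, starting from +5: 5, 6, 7, ….
For mount: m+5=r, o+6=u, u+7=b, n+8=v, t+9=c.

rubvc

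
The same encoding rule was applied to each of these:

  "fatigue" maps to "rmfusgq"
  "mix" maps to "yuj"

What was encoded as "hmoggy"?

Each letter is shifted forward by 12 in the alphabet (a Caesar shift of +12).
Undoing it on hmoggy: h−12=v, m−12=a, o−12=c, g−12=u, g−12=u, y−12=m.

vacuum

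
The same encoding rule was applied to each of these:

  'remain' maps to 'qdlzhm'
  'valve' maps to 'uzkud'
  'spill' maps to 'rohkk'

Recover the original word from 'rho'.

Compare letters: r→q is +25, e→d is +25, m→l is +25 — a constant shift. Each letter is shifted forward by 25 in the alphabet (a Caesar shift of +25).
Reversing it on rho: r−25=s, h−25=i, o−25=p.

sip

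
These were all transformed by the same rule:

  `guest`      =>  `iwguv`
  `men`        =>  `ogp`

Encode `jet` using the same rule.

lgv

Each letter is shifted forward by 2 in the alphabet (a Caesar shift of +2).
On jet: j+2=l, e+2=g, t+2=v.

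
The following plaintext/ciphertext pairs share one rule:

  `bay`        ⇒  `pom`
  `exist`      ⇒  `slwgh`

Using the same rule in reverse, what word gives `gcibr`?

Compare letters: b→p is +14, a→o is +14, y→m is +14 — a constant shift. Each letter is shifted forward by 14 in the alphabet (a Caesar shift of +14).
Undoing it on gcibr: g−14=s, c−14=o, i−14=u, b−14=n, r−14=d.

sound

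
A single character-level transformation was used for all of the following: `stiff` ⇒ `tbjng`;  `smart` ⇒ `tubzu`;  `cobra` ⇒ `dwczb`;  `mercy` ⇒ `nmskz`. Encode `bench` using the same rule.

cmoki

Shifts by position in stiff: pos 0: s→t (+1), pos 1: t→b (+8), pos 2: i→j (+1), pos 3: f→n (+8) — repeating every 2. It's a Vigenère-style cipher with numeric key [1,8]: position i shifts by key[i mod 2].
Applying it to bench: b+1=c, e+8=m, n+1=o, c+8=k, h+1=i.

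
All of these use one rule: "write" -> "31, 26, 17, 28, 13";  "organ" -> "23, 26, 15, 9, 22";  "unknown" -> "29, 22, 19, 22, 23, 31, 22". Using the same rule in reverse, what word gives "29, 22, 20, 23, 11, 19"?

unlock

w is letter #23 and maps to 31: an offset of 8. Each letter is replaced by its alphabet position (a=1..z=26) + 8.
Undoing it on 29, 22, 20, 23, 11, 19: 29→(29−8)÷1=21=u, 22→(22−8)÷1=14=n, 20→(20−8)÷1=12=l, 23→(23−8)÷1=15=o, 11→(11−8)÷1=3=c, 19→(19−8)÷1=11=k.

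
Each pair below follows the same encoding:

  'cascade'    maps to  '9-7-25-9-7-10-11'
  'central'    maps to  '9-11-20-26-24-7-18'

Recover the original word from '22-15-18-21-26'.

Letters become their 1-based position plus 6 (so a→7, b→8, …).
Undoing it on 22-15-18-21-26: 22→(22−6)÷1=16=p, 15→(15−6)÷1=9=i, 18→(18−6)÷1=12=l, 21→(21−6)÷1=15=o, 26→(26−6)÷1=20=t.

pilot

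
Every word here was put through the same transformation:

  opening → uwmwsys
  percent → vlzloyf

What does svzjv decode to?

In opening: o→u is +6, p→w is +7, e→m is +8, n→w is +9 — the shift increases by 1 each position. Each letter shifts forward by (position + 6), i.e. 6, 7, 8, … — the shift grows by one for each successive letter.
Undoing it on svzjv: s−6=m, v−7=o, z−8=r, j−9=a, v−10=l.

moral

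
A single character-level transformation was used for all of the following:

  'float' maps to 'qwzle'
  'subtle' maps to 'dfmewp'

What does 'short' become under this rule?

Compare letters: f→q is +11, l→w is +11, o→z is +11 — a constant shift. It's a constant shift of +11 (ROT11).
Applying it to short: s+11=d, h+11=s, o+11=z, r+11=c, t+11=e.

dszce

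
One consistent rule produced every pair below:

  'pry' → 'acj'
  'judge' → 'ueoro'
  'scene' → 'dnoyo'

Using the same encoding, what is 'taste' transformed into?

ekdeo

The shift depends on letter class: consonant p→a is +11, but vowel u→e is +10. Vowels shift forward by 10 and consonants shift forward by 11.
Applying it to taste: t(cons)+11=e, a(vowel)+10=k, s(cons)+11=d, t(cons)+11=e, e(vowel)+10=o.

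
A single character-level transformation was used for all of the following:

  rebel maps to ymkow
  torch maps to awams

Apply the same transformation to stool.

Each letter shifts forward by (position + 7), i.e. 7, 8, 9, … — the shift grows by one for each successive letter.
On stool: s+7=z, t+8=b, o+9=x, o+10=y, l+11=w.

zbxyw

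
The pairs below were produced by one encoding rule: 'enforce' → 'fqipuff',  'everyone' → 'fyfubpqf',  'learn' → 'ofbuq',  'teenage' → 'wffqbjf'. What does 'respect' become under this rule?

The shift depends on letter class: consonant n→q is +3, but vowel e→f is +1. Vowels shift forward by 1 and consonants shift forward by 3.
Applying it to respect: r(cons)+3=u, e(vowel)+1=f, s(cons)+3=v, p(cons)+3=s, e(vowel)+1=f, c(cons)+3=f, t(cons)+3=w.

ufvsffw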